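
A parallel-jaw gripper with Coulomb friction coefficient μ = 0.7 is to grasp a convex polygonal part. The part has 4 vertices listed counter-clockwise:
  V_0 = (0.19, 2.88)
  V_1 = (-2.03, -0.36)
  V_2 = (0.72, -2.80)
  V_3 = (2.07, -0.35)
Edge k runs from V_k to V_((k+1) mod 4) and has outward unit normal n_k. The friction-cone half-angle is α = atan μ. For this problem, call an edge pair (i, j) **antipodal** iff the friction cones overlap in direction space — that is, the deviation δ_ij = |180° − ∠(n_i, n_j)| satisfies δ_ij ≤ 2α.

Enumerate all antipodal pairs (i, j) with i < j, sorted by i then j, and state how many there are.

count = 3; pairs: (0,2), (0,3), (1,3)

α = atan 0.7 = 34.99°;  2α = 69.98°
n_0 = (-0.8249, +0.5652)
n_1 = (-0.6637, -0.7480)
n_2 = (+0.8758, -0.4826)
n_3 = (+0.8643, +0.5030)
  (0,1): δ = 97.16°  ·
  (0,2): δ = 5.56°  ✓
  (0,3): δ = 64.62°  ✓
  (1,2): δ = 77.27°  ·
  (1,3): δ = 18.22°  ✓
  (2,3): δ = 120.94°  ·
antipodal pairs: 3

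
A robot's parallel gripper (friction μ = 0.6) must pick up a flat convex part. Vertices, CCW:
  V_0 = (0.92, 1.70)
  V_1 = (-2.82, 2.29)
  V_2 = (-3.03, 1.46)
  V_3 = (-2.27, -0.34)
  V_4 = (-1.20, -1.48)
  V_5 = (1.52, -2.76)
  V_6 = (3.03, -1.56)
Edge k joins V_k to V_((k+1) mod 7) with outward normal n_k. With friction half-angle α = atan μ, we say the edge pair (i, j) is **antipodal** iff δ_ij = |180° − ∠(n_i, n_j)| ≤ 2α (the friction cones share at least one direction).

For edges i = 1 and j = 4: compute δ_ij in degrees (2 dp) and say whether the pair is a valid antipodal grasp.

α = atan 0.6 = 30.96°;  2α = 61.93°
edge 1: e_1 = (-0.21, -0.83);  n_1 = (-0.9695, +0.2453)
edge 4: e_4 = (+2.72, -1.28);  n_4 = (-0.4258, -0.9048)
∠(n_1, n_4) = 79.00°
δ = |180° − 79.00°| = 101.00°
101.00° > 2α = 61.93°  →  invalid

δ = 101.00°, invalid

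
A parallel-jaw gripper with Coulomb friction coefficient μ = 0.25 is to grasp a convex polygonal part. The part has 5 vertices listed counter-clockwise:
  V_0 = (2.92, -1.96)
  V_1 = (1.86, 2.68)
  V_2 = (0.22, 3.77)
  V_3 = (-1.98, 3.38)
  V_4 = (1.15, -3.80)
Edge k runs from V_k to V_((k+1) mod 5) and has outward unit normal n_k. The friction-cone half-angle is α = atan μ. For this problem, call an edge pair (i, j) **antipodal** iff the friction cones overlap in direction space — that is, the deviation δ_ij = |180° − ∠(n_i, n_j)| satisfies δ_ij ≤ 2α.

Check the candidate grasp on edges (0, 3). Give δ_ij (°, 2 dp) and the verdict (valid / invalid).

δ = 10.69°, valid

α = atan 0.25 = 14.04°;  2α = 28.07°
edge 0: e_0 = (-1.06, +4.64);  n_0 = (+0.9749, +0.2227)
edge 3: e_3 = (+3.13, -7.18);  n_3 = (-0.9167, -0.3996)
∠(n_0, n_3) = 169.31°
δ = |180° − 169.31°| = 10.69°
10.69° ≤ 2α = 28.07°  →  valid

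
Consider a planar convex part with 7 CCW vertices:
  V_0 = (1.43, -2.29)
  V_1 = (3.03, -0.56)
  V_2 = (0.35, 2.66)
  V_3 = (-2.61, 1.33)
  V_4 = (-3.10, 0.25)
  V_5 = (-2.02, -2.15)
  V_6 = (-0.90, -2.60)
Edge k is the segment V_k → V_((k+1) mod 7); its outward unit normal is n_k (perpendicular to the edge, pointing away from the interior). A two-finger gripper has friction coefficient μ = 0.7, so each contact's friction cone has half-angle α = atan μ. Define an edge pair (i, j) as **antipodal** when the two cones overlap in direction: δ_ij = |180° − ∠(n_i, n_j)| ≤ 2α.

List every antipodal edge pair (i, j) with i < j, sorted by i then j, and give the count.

α = atan 0.7 = 34.99°;  2α = 69.98°
n_0 = (+0.7342, -0.6790)
n_1 = (+0.7686, +0.6397)
n_2 = (-0.4099, +0.9122)
n_3 = (-0.9107, +0.4132)
n_4 = (-0.9119, -0.4104)
n_5 = (-0.3728, -0.9279)
n_6 = (+0.1319, -0.9913)
  (0,1): δ = 97.47°  ·
  (0,2): δ = 23.04°  ✓
  (0,3): δ = 18.36°  ✓
  (0,4): δ = 66.99°  ✓
  (0,5): δ = 110.87°  ·
  (0,6): δ = 140.34°  ·
  (1,2): δ = 105.58°  ·
  (1,3): δ = 64.17°  ✓
  (1,4): δ = 15.54°  ✓
  (1,5): δ = 28.34°  ✓
  (1,6): δ = 57.81°  ✓
  (2,3): δ = 138.60°  ·
  (2,4): δ = 89.97°  ·
  (2,5): δ = 46.09°  ✓
  (2,6): δ = 16.62°  ✓
  (3,4): δ = 131.37°  ·
  (3,5): δ = 87.49°  ·
  (3,6): δ = 58.02°  ✓
  (4,5): δ = 136.12°  ·
  (4,6): δ = 106.65°  ·
  (5,6): δ = 150.53°  ·
antipodal pairs: 10

count = 10; pairs: (0,2), (0,3), (0,4), (1,3), (1,4), (1,5), (1,6), (2,5), (2,6), (3,6)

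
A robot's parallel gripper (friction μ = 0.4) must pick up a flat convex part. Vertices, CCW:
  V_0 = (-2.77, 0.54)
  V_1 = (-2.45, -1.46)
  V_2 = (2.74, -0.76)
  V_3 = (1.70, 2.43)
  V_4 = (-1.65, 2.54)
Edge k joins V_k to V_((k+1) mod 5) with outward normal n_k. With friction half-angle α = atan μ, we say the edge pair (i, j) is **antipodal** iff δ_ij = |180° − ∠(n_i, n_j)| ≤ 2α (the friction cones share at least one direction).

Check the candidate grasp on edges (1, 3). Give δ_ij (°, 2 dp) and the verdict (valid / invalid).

δ = 9.56°, valid

α = atan 0.4 = 21.80°;  2α = 43.60°
edge 1: e_1 = (+5.19, +0.70);  n_1 = (+0.1337, -0.9910)
edge 3: e_3 = (-3.35, +0.11);  n_3 = (+0.0328, +0.9995)
∠(n_1, n_3) = 170.44°
δ = |180° − 170.44°| = 9.56°
9.56° ≤ 2α = 43.60°  →  valid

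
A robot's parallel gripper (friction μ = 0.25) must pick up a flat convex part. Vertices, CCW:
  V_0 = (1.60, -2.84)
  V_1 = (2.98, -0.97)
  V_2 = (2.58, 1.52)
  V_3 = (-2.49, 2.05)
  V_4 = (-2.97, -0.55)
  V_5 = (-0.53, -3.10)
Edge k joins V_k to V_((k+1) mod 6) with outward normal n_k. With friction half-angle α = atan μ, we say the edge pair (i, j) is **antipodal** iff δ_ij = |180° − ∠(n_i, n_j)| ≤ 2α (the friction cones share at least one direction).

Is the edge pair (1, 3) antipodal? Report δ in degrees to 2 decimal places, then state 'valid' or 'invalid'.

δ = 19.59°, valid

α = atan 0.25 = 14.04°;  2α = 28.07°
edge 1: e_1 = (-0.40, +2.49);  n_1 = (+0.9873, +0.1586)
edge 3: e_3 = (-0.48, -2.60);  n_3 = (-0.9834, +0.1815)
∠(n_1, n_3) = 160.41°
δ = |180° − 160.41°| = 19.59°
19.59° ≤ 2α = 28.07°  →  valid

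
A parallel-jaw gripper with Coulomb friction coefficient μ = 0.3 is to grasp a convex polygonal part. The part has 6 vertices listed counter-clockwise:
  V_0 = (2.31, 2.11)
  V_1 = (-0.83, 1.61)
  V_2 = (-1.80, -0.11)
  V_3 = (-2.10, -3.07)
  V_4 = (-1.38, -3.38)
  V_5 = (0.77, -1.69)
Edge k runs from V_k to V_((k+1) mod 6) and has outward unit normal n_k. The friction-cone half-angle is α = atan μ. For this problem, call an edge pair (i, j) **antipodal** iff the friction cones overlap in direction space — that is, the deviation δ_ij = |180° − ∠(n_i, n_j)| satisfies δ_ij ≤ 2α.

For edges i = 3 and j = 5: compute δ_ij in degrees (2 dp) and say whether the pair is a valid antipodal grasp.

α = atan 0.3 = 16.70°;  2α = 33.40°
edge 3: e_3 = (+0.72, -0.31);  n_3 = (-0.3955, -0.9185)
edge 5: e_5 = (+1.54, +3.80);  n_5 = (+0.9268, -0.3756)
∠(n_3, n_5) = 91.23°
δ = |180° − 91.23°| = 88.77°
88.77° > 2α = 33.40°  →  invalid

δ = 88.77°, invalid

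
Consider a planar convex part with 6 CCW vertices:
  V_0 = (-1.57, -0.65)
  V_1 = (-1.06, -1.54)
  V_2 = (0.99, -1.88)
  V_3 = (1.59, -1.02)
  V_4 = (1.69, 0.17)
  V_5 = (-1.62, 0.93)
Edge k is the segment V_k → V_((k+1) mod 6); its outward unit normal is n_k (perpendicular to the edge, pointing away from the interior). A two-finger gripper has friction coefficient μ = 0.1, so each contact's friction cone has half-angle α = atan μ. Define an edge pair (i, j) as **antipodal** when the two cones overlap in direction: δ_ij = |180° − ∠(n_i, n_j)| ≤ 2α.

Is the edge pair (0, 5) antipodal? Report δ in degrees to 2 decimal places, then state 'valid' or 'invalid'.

δ = 152.00°, invalid

α = atan 0.1 = 5.71°;  2α = 11.42°
edge 0: e_0 = (+0.51, -0.89);  n_0 = (-0.8676, -0.4972)
edge 5: e_5 = (+0.05, -1.58);  n_5 = (-0.9995, -0.0316)
∠(n_0, n_5) = 28.00°
δ = |180° − 28.00°| = 152.00°
152.00° > 2α = 11.42°  →  invalid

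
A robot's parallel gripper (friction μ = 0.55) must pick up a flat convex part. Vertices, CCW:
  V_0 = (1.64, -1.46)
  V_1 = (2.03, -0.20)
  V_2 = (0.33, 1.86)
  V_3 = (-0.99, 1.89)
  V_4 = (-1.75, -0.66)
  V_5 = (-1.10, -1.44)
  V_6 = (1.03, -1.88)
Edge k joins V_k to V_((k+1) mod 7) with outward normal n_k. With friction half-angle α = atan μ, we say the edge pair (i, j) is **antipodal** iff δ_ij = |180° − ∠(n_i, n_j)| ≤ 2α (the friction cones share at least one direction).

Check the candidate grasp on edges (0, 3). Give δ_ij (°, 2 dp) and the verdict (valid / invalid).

δ = 0.60°, valid

α = atan 0.55 = 28.81°;  2α = 57.62°
edge 0: e_0 = (+0.39, +1.26);  n_0 = (+0.9553, -0.2957)
edge 3: e_3 = (-0.76, -2.55);  n_3 = (-0.9583, +0.2856)
∠(n_0, n_3) = 179.40°
δ = |180° − 179.40°| = 0.60°
0.60° ≤ 2α = 57.62°  →  valid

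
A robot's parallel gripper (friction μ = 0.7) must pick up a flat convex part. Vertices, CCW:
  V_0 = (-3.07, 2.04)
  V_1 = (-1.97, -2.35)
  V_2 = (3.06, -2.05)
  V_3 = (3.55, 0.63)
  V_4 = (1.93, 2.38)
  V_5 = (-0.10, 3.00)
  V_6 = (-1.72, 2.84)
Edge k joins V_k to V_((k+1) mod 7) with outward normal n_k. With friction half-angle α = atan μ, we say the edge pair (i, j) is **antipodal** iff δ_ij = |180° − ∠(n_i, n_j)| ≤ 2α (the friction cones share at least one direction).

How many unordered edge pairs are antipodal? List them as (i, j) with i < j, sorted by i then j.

count = 8; pairs: (0,2), (0,3), (0,4), (1,3), (1,4), (1,5), (1,6), (2,6)

α = atan 0.7 = 34.99°;  2α = 69.98°
n_0 = (-0.9700, -0.2431)
n_1 = (+0.0595, -0.9982)
n_2 = (+0.9837, -0.1799)
n_3 = (+0.7338, +0.6793)
n_4 = (+0.2921, +0.9564)
n_5 = (-0.0983, +0.9952)
n_6 = (-0.5098, +0.8603)
  (0,1): δ = 100.65°  ·
  (0,2): δ = 24.43°  ✓
  (0,3): δ = 28.72°  ✓
  (0,4): δ = 58.95°  ✓
  (0,5): δ = 81.57°  ·
  (0,6): δ = 106.58°  ·
  (1,2): δ = 103.77°  ·
  (1,3): δ = 50.62°  ✓
  (1,4): δ = 20.40°  ✓
  (1,5): δ = 2.23°  ✓
  (1,6): δ = 27.24°  ✓
  (2,3): δ = 126.85°  ·
  (2,4): δ = 96.62°  ·
  (2,5): δ = 74.00°  ·
  (2,6): δ = 48.99°  ✓
  (3,4): δ = 149.77°  ·
  (3,5): δ = 127.15°  ·
  (3,6): δ = 102.14°  ·
  (4,5): δ = 157.38°  ·
  (4,6): δ = 132.37°  ·
  (5,6): δ = 154.99°  ·
antipodal pairs: 8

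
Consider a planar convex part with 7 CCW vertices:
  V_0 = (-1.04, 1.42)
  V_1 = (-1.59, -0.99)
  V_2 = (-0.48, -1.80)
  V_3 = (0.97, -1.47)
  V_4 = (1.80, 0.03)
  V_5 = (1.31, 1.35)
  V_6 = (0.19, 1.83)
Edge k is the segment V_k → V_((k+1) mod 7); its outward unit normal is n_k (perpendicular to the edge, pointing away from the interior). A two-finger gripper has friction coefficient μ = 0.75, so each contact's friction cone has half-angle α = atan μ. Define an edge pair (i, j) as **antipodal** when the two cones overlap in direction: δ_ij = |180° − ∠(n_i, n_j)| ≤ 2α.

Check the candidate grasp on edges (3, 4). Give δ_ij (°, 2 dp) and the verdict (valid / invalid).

δ = 130.68°, invalid

α = atan 0.75 = 36.87°;  2α = 73.74°
edge 3: e_3 = (+0.83, +1.50);  n_3 = (+0.8750, -0.4842)
edge 4: e_4 = (-0.49, +1.32);  n_4 = (+0.9375, +0.3480)
∠(n_3, n_4) = 49.32°
δ = |180° − 49.32°| = 130.68°
130.68° > 2α = 73.74°  →  invalid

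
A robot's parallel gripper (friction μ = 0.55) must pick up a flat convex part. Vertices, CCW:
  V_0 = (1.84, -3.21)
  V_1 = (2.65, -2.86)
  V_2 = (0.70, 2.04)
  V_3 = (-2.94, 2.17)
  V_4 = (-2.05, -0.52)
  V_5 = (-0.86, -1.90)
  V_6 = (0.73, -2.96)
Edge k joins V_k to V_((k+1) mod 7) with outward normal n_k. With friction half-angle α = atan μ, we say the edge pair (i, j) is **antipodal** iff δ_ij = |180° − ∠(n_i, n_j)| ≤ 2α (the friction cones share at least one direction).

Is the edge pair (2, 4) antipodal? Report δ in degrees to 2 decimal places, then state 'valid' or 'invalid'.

α = atan 0.55 = 28.81°;  2α = 57.62°
edge 2: e_2 = (-3.64, +0.13);  n_2 = (+0.0357, +0.9994)
edge 4: e_4 = (+1.19, -1.38);  n_4 = (-0.7573, -0.6530)
∠(n_2, n_4) = 132.82°
δ = |180° − 132.82°| = 47.18°
47.18° ≤ 2α = 57.62°  →  valid

δ = 47.18°, valid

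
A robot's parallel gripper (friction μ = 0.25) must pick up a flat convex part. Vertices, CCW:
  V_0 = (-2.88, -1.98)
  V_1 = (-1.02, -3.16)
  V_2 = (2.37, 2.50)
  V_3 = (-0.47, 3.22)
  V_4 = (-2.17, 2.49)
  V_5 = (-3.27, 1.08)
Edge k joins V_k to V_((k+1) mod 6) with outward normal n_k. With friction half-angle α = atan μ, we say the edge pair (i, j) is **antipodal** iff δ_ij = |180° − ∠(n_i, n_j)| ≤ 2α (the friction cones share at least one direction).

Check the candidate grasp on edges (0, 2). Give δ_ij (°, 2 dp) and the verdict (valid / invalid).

δ = 18.17°, valid

α = atan 0.25 = 14.04°;  2α = 28.07°
edge 0: e_0 = (+1.86, -1.18);  n_0 = (-0.5357, -0.8444)
edge 2: e_2 = (-2.84, +0.72);  n_2 = (+0.2457, +0.9693)
∠(n_0, n_2) = 161.83°
δ = |180° − 161.83°| = 18.17°
18.17° ≤ 2α = 28.07°  →  valid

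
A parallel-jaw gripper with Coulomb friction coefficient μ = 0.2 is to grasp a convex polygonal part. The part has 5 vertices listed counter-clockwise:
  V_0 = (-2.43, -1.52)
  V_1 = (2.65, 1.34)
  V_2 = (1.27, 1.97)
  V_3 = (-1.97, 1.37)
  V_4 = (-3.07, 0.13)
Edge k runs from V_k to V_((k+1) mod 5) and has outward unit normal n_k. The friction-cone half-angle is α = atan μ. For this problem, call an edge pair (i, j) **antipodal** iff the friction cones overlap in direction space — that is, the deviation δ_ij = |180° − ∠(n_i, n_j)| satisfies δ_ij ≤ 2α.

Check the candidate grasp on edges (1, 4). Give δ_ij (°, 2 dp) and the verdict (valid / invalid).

δ = 44.26°, invalid

α = atan 0.2 = 11.31°;  2α = 22.62°
edge 1: e_1 = (-1.38, +0.63);  n_1 = (+0.4153, +0.9097)
edge 4: e_4 = (+0.64, -1.65);  n_4 = (-0.9323, -0.3616)
∠(n_1, n_4) = 135.74°
δ = |180° − 135.74°| = 44.26°
44.26° > 2α = 22.62°  →  invalid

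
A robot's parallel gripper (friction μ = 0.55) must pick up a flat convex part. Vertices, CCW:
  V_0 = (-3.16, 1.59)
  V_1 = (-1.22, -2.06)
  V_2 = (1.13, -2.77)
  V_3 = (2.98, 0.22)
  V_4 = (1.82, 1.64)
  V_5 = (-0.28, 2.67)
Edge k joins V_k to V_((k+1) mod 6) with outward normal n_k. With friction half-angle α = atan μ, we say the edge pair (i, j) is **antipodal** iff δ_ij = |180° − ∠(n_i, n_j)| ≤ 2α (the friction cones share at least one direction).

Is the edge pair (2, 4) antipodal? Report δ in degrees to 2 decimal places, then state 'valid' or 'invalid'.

δ = 84.38°, invalid

α = atan 0.55 = 28.81°;  2α = 57.62°
edge 2: e_2 = (+1.85, +2.99);  n_2 = (+0.8504, -0.5262)
edge 4: e_4 = (-2.10, +1.03);  n_4 = (+0.4404, +0.8978)
∠(n_2, n_4) = 95.62°
δ = |180° − 95.62°| = 84.38°
84.38° > 2α = 57.62°  →  invalid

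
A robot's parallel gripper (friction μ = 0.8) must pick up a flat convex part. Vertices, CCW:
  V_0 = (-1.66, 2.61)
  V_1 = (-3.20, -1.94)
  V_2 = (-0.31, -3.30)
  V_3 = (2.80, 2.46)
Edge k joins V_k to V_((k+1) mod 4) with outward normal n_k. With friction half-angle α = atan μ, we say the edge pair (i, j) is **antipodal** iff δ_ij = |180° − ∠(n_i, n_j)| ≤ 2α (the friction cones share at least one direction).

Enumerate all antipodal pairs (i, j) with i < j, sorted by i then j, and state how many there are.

count = 3; pairs: (0,2), (1,3), (2,3)

α = atan 0.8 = 38.66°;  2α = 77.32°
n_0 = (-0.9472, +0.3206)
n_1 = (-0.4258, -0.9048)
n_2 = (+0.8799, -0.4751)
n_3 = (+0.0336, +0.9994)
  (0,1): δ = 96.50°  ·
  (0,2): δ = 9.67°  ✓
  (0,3): δ = 106.77°  ·
  (1,2): δ = 93.16°  ·
  (1,3): δ = 23.27°  ✓
  (2,3): δ = 63.56°  ✓
antipodal pairs: 3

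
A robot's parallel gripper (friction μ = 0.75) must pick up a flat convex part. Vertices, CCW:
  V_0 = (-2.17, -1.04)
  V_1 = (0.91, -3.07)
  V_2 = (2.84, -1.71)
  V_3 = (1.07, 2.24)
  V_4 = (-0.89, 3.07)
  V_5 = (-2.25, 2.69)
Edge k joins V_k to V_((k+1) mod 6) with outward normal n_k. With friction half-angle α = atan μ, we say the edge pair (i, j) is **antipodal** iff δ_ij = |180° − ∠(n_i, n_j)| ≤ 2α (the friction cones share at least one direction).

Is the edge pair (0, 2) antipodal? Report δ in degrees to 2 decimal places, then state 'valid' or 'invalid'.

α = atan 0.75 = 36.87°;  2α = 73.74°
edge 0: e_0 = (+3.08, -2.03);  n_0 = (-0.5503, -0.8350)
edge 2: e_2 = (-1.77, +3.95);  n_2 = (+0.9126, +0.4089)
∠(n_0, n_2) = 147.53°
δ = |180° − 147.53°| = 32.47°
32.47° ≤ 2α = 73.74°  →  valid

δ = 32.47°, valid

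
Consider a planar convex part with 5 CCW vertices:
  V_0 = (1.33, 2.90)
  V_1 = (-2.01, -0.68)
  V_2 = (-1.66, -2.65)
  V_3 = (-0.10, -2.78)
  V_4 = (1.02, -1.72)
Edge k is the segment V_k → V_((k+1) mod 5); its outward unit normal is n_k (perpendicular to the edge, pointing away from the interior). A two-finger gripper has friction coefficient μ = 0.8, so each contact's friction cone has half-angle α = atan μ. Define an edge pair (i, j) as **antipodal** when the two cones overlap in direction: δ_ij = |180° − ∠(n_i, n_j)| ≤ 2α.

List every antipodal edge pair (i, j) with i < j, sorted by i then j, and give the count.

α = atan 0.8 = 38.66°;  2α = 77.32°
n_0 = (-0.7312, +0.6822)
n_1 = (-0.9846, -0.1749)
n_2 = (-0.0830, -0.9965)
n_3 = (+0.6874, -0.7263)
n_4 = (+0.9978, -0.0669)
  (0,1): δ = 126.91°  ·
  (0,2): δ = 51.75°  ✓
  (0,3): δ = 3.56°  ✓
  (0,4): δ = 39.17°  ✓
  (1,2): δ = 104.84°  ·
  (1,3): δ = 56.65°  ✓
  (1,4): δ = 13.91°  ✓
  (2,3): δ = 131.81°  ·
  (2,4): δ = 89.08°  ·
  (3,4): δ = 137.26°  ·
antipodal pairs: 5

count = 5; pairs: (0,2), (0,3), (0,4), (1,3), (1,4)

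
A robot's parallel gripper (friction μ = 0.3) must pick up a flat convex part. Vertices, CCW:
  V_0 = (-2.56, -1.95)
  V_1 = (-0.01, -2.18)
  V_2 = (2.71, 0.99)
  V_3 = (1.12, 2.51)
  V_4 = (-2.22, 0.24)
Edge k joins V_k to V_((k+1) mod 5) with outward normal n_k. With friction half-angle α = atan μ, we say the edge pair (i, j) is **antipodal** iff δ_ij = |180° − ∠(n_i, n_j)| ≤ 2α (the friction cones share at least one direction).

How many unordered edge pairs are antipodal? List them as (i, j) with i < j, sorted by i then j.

α = atan 0.3 = 16.70°;  2α = 33.40°
n_0 = (-0.0898, -0.9960)
n_1 = (+0.7589, -0.6512)
n_2 = (+0.6910, +0.7228)
n_3 = (-0.5621, +0.8271)
n_4 = (-0.9882, +0.1534)
  (0,1): δ = 125.48°  ·
  (0,2): δ = 38.56°  ·
  (0,3): δ = 39.36°  ·
  (0,4): δ = 86.33°  ·
  (1,2): δ = 93.08°  ·
  (1,3): δ = 15.17°  ✓
  (1,4): δ = 31.81°  ✓
  (2,3): δ = 102.09°  ·
  (2,4): δ = 55.11°  ·
  (3,4): δ = 133.03°  ·
antipodal pairs: 2

count = 2; pairs: (1,3), (1,4)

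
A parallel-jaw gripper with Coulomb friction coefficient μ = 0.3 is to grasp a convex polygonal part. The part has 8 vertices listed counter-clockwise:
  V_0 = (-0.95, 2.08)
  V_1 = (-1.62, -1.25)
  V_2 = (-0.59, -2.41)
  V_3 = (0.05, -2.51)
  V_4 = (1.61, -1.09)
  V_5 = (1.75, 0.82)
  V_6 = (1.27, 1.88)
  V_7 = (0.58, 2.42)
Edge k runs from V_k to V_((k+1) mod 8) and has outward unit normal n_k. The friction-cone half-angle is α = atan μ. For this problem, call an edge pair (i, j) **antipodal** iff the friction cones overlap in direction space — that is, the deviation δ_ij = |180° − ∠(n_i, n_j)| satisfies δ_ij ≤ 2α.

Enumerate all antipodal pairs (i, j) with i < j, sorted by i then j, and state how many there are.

count = 6; pairs: (0,4), (1,5), (1,6), (2,6), (2,7), (3,7)

α = atan 0.3 = 16.70°;  2α = 33.40°
n_0 = (-0.9804, +0.1972)
n_1 = (-0.7478, -0.6640)
n_2 = (-0.1544, -0.9880)
n_3 = (+0.6731, -0.7395)
n_4 = (+0.9973, -0.0731)
n_5 = (+0.9110, +0.4125)
n_6 = (+0.6163, +0.7875)
n_7 = (-0.2169, +0.9762)
  (0,1): δ = 127.02°  ·
  (0,2): δ = 87.50°  ·
  (0,3): δ = 36.31°  ·
  (0,4): δ = 7.18°  ✓
  (0,5): δ = 35.74°  ·
  (0,6): δ = 63.33°  ·
  (0,7): δ = 113.90°  ·
  (1,2): δ = 140.48°  ·
  (1,3): δ = 89.29°  ·
  (1,4): δ = 45.80°  ·
  (1,5): δ = 17.24°  ✓
  (1,6): δ = 10.35°  ✓
  (1,7): δ = 60.93°  ·
  (2,3): δ = 128.81°  ·
  (2,4): δ = 85.31°  ·
  (2,5): δ = 56.76°  ·
  (2,6): δ = 29.17°  ✓
  (2,7): δ = 21.41°  ✓
  (3,4): δ = 136.50°  ·
  (3,5): δ = 107.95°  ·
  (3,6): δ = 80.36°  ·
  (3,7): δ = 29.78°  ✓
  (4,5): δ = 151.45°  ·
  (4,6): δ = 123.85°  ·
  (4,7): δ = 73.28°  ·
  (5,6): δ = 152.41°  ·
  (5,7): δ = 101.83°  ·
  (6,7): δ = 129.42°  ·
antipodal pairs: 6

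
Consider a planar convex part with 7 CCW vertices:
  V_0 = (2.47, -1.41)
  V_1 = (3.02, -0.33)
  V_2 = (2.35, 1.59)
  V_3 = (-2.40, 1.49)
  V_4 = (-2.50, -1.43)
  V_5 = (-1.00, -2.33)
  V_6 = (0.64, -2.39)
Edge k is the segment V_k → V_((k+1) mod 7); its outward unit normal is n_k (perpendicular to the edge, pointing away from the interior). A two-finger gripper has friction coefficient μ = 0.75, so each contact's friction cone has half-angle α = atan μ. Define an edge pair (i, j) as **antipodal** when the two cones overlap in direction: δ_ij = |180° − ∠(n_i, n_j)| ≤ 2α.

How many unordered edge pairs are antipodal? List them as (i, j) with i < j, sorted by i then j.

α = atan 0.75 = 36.87°;  2α = 73.74°
n_0 = (+0.8911, -0.4538)
n_1 = (+0.9442, +0.3295)
n_2 = (-0.0210, +0.9998)
n_3 = (-0.9994, +0.0342)
n_4 = (-0.5145, -0.8575)
n_5 = (-0.0366, -0.9993)
n_6 = (+0.4721, -0.8816)
  (0,1): δ = 133.78°  ·
  (0,2): δ = 61.81°  ✓
  (0,3): δ = 25.03°  ✓
  (0,4): δ = 86.02°  ·
  (0,5): δ = 114.89°  ·
  (0,6): δ = 145.16°  ·
  (1,2): δ = 108.03°  ·
  (1,3): δ = 21.20°  ✓
  (1,4): δ = 39.80°  ✓
  (1,5): δ = 68.67°  ✓
  (1,6): δ = 98.93°  ·
  (2,3): δ = 93.17°  ·
  (2,4): δ = 32.17°  ✓
  (2,5): δ = 3.30°  ✓
  (2,6): δ = 26.96°  ✓
  (3,4): δ = 119.00°  ·
  (3,5): δ = 90.13°  ·
  (3,6): δ = 59.87°  ✓
  (4,5): δ = 151.13°  ·
  (4,6): δ = 120.87°  ·
  (5,6): δ = 149.73°  ·
antipodal pairs: 9

count = 9; pairs: (0,2), (0,3), (1,3), (1,4), (1,5), (2,4), (2,5), (2,6), (3,6)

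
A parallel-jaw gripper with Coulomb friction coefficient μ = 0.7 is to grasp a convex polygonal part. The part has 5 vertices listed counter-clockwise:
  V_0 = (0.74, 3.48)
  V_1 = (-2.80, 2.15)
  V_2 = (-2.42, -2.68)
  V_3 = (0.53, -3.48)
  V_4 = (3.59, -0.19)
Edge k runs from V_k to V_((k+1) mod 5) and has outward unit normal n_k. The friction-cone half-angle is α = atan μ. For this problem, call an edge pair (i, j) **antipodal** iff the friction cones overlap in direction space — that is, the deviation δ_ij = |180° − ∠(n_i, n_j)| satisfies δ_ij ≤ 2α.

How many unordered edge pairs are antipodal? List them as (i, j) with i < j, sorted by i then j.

α = atan 0.7 = 34.99°;  2α = 69.98°
n_0 = (-0.3517, +0.9361)
n_1 = (-0.9969, -0.0784)
n_2 = (-0.2617, -0.9651)
n_3 = (+0.7322, -0.6810)
n_4 = (+0.7898, +0.6133)
  (0,1): δ = 106.09°  ·
  (0,2): δ = 35.76°  ✓
  (0,3): δ = 26.48°  ✓
  (0,4): δ = 107.24°  ·
  (1,2): δ = 109.67°  ·
  (1,3): δ = 47.42°  ✓
  (1,4): δ = 33.33°  ✓
  (2,3): δ = 117.75°  ·
  (2,4): δ = 37.00°  ✓
  (3,4): δ = 99.24°  ·
antipodal pairs: 5

count = 5; pairs: (0,2), (0,3), (1,3), (1,4), (2,4)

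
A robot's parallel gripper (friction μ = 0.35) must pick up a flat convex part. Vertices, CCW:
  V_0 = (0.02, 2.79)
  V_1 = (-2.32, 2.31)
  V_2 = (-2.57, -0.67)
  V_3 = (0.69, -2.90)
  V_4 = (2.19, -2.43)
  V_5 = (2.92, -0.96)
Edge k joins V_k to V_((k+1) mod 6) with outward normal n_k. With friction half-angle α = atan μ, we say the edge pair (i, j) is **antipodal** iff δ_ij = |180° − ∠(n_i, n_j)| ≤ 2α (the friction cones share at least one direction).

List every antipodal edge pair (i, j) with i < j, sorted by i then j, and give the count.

count = 3; pairs: (0,3), (1,4), (2,5)

α = atan 0.35 = 19.29°;  2α = 38.58°
n_0 = (-0.2009, +0.9796)
n_1 = (-0.9965, +0.0836)
n_2 = (-0.5646, -0.8254)
n_3 = (+0.2990, -0.9543)
n_4 = (+0.8956, -0.4448)
n_5 = (+0.7911, +0.6117)
  (0,1): δ = 106.39°  ·
  (0,2): δ = 45.97°  ·
  (0,3): δ = 5.81°  ✓
  (0,4): δ = 52.00°  ·
  (0,5): δ = 116.12°  ·
  (1,2): δ = 119.58°  ·
  (1,3): δ = 67.81°  ·
  (1,4): δ = 21.61°  ✓
  (1,5): δ = 42.51°  ·
  (2,3): δ = 128.23°  ·
  (2,4): δ = 82.03°  ·
  (2,5): δ = 17.91°  ✓
  (3,4): δ = 133.81°  ·
  (3,5): δ = 69.68°  ·
  (4,5): δ = 115.88°  ·
antipodal pairs: 3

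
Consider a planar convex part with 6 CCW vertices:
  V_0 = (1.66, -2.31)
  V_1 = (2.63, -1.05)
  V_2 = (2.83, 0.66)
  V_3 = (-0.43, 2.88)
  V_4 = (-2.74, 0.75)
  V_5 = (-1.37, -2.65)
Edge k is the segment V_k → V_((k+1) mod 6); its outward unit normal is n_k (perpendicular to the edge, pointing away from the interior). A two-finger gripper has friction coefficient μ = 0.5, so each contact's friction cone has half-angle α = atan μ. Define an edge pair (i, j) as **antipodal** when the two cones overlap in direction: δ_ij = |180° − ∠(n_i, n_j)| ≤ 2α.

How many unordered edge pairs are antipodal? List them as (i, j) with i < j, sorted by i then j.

count = 6; pairs: (0,3), (1,3), (1,4), (2,4), (2,5), (3,5)

α = atan 0.5 = 26.57°;  2α = 53.13°
n_0 = (+0.7924, -0.6100)
n_1 = (+0.9932, -0.1162)
n_2 = (+0.5629, +0.8265)
n_3 = (-0.6779, +0.7352)
n_4 = (-0.9275, -0.3737)
n_5 = (+0.1115, -0.9938)
  (0,1): δ = 149.08°  ·
  (0,2): δ = 86.66°  ·
  (0,3): δ = 9.73°  ✓
  (0,4): δ = 59.54°  ·
  (0,5): δ = 133.99°  ·
  (1,2): δ = 117.58°  ·
  (1,3): δ = 40.65°  ✓
  (1,4): δ = 28.62°  ✓
  (1,5): δ = 103.07°  ·
  (2,3): δ = 103.07°  ·
  (2,4): δ = 33.80°  ✓
  (2,5): δ = 40.66°  ✓
  (3,4): δ = 110.73°  ·
  (3,5): δ = 36.28°  ✓
  (4,5): δ = 105.54°  ·
antipodal pairs: 6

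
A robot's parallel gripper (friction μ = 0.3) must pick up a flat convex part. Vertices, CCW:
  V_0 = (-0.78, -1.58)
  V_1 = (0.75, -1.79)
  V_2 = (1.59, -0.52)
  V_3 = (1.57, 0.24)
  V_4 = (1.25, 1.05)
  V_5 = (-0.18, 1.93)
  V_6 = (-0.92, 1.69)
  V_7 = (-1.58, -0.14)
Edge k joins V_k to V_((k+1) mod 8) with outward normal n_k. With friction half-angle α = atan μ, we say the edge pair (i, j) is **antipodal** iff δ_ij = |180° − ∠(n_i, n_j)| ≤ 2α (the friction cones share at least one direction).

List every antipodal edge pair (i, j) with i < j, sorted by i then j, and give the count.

count = 7; pairs: (0,4), (0,5), (1,6), (2,6), (2,7), (3,7), (4,7)

α = atan 0.3 = 16.70°;  2α = 33.40°
n_0 = (-0.1360, -0.9907)
n_1 = (+0.8341, -0.5517)
n_2 = (+0.9997, +0.0263)
n_3 = (+0.9301, +0.3674)
n_4 = (+0.5241, +0.8517)
n_5 = (-0.3085, +0.9512)
n_6 = (-0.9407, +0.3393)
n_7 = (-0.8742, -0.4856)
  (0,1): δ = 115.67°  ·
  (0,2): δ = 80.68°  ·
  (0,3): δ = 60.63°  ·
  (0,4): δ = 23.79°  ✓
  (0,5): δ = 25.78°  ✓
  (0,6): δ = 77.98°  ·
  (0,7): δ = 126.87°  ·
  (1,2): δ = 145.01°  ·
  (1,3): δ = 124.96°  ·
  (1,4): δ = 88.13°  ·
  (1,5): δ = 38.55°  ·
  (1,6): δ = 13.65°  ✓
  (1,7): δ = 62.54°  ·
  (2,3): δ = 159.95°  ·
  (2,4): δ = 123.11°  ·
  (2,5): δ = 73.54°  ·
  (2,6): δ = 21.34°  ✓
  (2,7): δ = 27.55°  ✓
  (3,4): δ = 143.16°  ·
  (3,5): δ = 93.59°  ·
  (3,6): δ = 41.39°  ·
  (3,7): δ = 7.50°  ✓
  (4,5): δ = 130.42°  ·
  (4,6): δ = 78.22°  ·
  (4,7): δ = 29.34°  ✓
  (5,6): δ = 127.80°  ·
  (5,7): δ = 78.91°  ·
  (6,7): δ = 131.11°  ·
antipodal pairs: 7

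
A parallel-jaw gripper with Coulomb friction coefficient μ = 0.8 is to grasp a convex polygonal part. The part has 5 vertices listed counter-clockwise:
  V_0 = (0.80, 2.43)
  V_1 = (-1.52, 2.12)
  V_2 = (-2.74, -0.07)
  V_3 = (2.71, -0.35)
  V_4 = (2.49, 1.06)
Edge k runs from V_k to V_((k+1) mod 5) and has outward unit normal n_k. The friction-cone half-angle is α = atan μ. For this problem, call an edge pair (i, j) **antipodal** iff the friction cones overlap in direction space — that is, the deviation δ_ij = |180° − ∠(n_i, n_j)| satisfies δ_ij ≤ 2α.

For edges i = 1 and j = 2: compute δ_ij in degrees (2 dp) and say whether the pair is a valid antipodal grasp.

α = atan 0.8 = 38.66°;  2α = 77.32°
edge 1: e_1 = (-1.22, -2.19);  n_1 = (-0.8736, +0.4867)
edge 2: e_2 = (+5.45, -0.28);  n_2 = (-0.0513, -0.9987)
∠(n_1, n_2) = 116.18°
δ = |180° − 116.18°| = 63.82°
63.82° ≤ 2α = 77.32°  →  valid

δ = 63.82°, valid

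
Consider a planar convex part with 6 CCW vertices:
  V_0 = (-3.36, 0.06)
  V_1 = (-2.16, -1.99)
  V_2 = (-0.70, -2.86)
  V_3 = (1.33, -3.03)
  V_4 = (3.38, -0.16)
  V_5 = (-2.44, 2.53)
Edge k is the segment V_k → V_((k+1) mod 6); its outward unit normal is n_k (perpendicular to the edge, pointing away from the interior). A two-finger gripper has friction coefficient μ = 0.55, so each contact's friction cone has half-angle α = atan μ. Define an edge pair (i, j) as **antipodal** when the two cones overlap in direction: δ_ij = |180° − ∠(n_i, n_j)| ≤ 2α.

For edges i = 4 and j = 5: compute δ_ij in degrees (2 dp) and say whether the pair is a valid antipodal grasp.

α = atan 0.55 = 28.81°;  2α = 57.62°
edge 4: e_4 = (-5.82, +2.69);  n_4 = (+0.4196, +0.9077)
edge 5: e_5 = (-0.92, -2.47);  n_5 = (-0.9371, +0.3490)
∠(n_4, n_5) = 94.38°
δ = |180° − 94.38°| = 85.62°
85.62° > 2α = 57.62°  →  invalid

δ = 85.62°, invalid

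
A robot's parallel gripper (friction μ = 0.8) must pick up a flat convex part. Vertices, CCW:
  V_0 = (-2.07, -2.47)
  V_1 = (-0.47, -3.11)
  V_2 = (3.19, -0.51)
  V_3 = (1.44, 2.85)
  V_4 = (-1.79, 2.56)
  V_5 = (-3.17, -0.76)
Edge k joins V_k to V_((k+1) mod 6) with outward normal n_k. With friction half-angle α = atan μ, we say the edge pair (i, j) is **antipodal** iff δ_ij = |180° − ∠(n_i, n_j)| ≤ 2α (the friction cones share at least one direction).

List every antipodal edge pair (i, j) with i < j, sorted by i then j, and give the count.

α = atan 0.8 = 38.66°;  2α = 77.32°
n_0 = (-0.3714, -0.9285)
n_1 = (+0.5791, -0.8152)
n_2 = (+0.8869, +0.4619)
n_3 = (-0.0894, +0.9960)
n_4 = (-0.9234, +0.3838)
n_5 = (-0.8410, -0.5410)
  (0,1): δ = 122.81°  ·
  (0,2): δ = 40.69°  ✓
  (0,3): δ = 26.93°  ✓
  (0,4): δ = 89.23°  ·
  (0,5): δ = 144.55°  ·
  (1,2): δ = 97.88°  ·
  (1,3): δ = 30.26°  ✓
  (1,4): δ = 32.04°  ✓
  (1,5): δ = 87.36°  ·
  (2,3): δ = 112.38°  ·
  (2,4): δ = 50.08°  ✓
  (2,5): δ = 5.24°  ✓
  (3,4): δ = 117.70°  ·
  (3,5): δ = 62.38°  ✓
  (4,5): δ = 124.68°  ·
antipodal pairs: 7

count = 7; pairs: (0,2), (0,3), (1,3), (1,4), (2,4), (2,5), (3,5)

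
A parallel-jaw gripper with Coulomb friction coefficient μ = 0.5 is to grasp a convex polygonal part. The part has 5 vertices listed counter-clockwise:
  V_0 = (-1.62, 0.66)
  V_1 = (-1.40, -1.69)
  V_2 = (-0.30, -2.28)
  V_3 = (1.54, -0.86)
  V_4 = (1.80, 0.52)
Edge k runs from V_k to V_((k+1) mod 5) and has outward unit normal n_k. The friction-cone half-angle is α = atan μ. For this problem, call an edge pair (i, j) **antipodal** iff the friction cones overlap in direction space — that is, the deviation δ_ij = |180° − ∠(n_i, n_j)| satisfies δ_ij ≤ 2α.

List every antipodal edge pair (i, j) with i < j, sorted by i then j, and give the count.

α = atan 0.5 = 26.57°;  2α = 53.13°
n_0 = (-0.9956, -0.0932)
n_1 = (-0.4727, -0.8812)
n_2 = (+0.6110, -0.7917)
n_3 = (+0.9827, -0.1851)
n_4 = (+0.0409, +0.9992)
  (0,1): δ = 123.56°  ·
  (0,2): δ = 57.69°  ·
  (0,3): δ = 16.02°  ✓
  (0,4): δ = 82.31°  ·
  (1,2): δ = 114.13°  ·
  (1,3): δ = 72.46°  ·
  (1,4): δ = 25.86°  ✓
  (2,3): δ = 138.33°  ·
  (2,4): δ = 40.00°  ✓
  (3,4): δ = 81.67°  ·
antipodal pairs: 3

count = 3; pairs: (0,3), (1,4), (2,4)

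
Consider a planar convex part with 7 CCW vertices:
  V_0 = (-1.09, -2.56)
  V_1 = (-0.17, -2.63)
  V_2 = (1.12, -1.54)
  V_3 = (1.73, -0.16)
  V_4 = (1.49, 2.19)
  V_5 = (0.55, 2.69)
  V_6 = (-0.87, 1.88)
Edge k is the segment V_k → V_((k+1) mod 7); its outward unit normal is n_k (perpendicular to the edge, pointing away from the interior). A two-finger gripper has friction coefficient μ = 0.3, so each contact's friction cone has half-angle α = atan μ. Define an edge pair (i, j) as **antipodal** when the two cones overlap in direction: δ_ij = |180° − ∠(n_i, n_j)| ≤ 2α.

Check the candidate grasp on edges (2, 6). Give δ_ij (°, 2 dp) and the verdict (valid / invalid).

δ = 21.01°, valid

α = atan 0.3 = 16.70°;  2α = 33.40°
edge 2: e_2 = (+0.61, +1.38);  n_2 = (+0.9146, -0.4043)
edge 6: e_6 = (-0.22, -4.44);  n_6 = (-0.9988, +0.0495)
∠(n_2, n_6) = 158.99°
δ = |180° − 158.99°| = 21.01°
21.01° ≤ 2α = 33.40°  →  valid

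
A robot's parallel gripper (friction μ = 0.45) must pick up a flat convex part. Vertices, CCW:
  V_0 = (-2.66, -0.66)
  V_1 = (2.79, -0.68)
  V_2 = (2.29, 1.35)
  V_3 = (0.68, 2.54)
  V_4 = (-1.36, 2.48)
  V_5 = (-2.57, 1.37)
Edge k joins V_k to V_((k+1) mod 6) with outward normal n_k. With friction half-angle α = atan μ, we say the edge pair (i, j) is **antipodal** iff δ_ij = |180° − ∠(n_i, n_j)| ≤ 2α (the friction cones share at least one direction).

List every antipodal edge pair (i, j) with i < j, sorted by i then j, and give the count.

count = 4; pairs: (0,2), (0,3), (0,4), (1,5)

α = atan 0.45 = 24.23°;  2α = 48.46°
n_0 = (-0.0037, -1.0000)
n_1 = (+0.9710, +0.2392)
n_2 = (+0.5944, +0.8042)
n_3 = (-0.0294, +0.9996)
n_4 = (-0.6760, +0.7369)
n_5 = (-0.9990, +0.0443)
  (0,1): δ = 75.95°  ·
  (0,2): δ = 36.26°  ✓
  (0,3): δ = 1.89°  ✓
  (0,4): δ = 42.74°  ✓
  (0,5): δ = 87.67°  ·
  (1,2): δ = 140.31°  ·
  (1,3): δ = 102.15°  ·
  (1,4): δ = 61.30°  ·
  (1,5): δ = 16.38°  ✓
  (2,3): δ = 141.85°  ·
  (2,4): δ = 101.00°  ·
  (2,5): δ = 56.07°  ·
  (3,4): δ = 139.15°  ·
  (3,5): δ = 94.22°  ·
  (4,5): δ = 135.07°  ·
antipodal pairs: 4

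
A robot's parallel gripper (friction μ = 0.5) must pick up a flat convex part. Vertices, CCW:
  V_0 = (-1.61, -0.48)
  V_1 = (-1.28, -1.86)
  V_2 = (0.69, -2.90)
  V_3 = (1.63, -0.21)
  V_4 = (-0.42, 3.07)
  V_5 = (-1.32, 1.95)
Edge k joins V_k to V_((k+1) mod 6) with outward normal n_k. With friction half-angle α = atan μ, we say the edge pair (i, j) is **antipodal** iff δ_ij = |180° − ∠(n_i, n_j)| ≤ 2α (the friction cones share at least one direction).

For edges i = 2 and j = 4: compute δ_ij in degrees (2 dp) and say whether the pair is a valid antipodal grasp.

α = atan 0.5 = 26.57°;  2α = 53.13°
edge 2: e_2 = (+0.94, +2.69);  n_2 = (+0.9440, -0.3299)
edge 4: e_4 = (-0.90, -1.12);  n_4 = (-0.7795, +0.6264)
∠(n_2, n_4) = 160.48°
δ = |180° − 160.48°| = 19.52°
19.52° ≤ 2α = 53.13°  →  valid

δ = 19.52°, valid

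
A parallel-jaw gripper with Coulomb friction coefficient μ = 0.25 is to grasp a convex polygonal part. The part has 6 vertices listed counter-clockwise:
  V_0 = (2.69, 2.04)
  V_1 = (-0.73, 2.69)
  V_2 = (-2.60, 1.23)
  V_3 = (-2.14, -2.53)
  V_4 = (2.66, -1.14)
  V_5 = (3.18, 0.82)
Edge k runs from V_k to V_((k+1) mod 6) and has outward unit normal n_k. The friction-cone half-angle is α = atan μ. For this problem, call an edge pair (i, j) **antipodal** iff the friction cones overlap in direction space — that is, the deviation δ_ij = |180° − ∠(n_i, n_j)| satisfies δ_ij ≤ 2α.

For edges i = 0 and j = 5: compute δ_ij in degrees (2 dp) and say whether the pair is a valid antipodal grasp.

δ = 122.64°, invalid

α = atan 0.25 = 14.04°;  2α = 28.07°
edge 0: e_0 = (-3.42, +0.65);  n_0 = (+0.1867, +0.9824)
edge 5: e_5 = (-0.49, +1.22);  n_5 = (+0.9280, +0.3727)
∠(n_0, n_5) = 57.36°
δ = |180° − 57.36°| = 122.64°
122.64° > 2α = 28.07°  →  invalid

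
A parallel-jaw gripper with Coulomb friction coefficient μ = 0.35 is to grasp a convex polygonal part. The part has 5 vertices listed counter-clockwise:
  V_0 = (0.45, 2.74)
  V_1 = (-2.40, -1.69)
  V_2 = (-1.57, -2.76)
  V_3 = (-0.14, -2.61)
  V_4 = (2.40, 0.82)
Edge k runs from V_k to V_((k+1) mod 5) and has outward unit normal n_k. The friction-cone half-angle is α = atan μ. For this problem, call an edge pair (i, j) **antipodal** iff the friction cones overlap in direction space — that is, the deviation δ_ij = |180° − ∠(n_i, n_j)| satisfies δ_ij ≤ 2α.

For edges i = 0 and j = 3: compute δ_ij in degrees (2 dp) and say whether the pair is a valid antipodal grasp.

δ = 3.77°, valid

α = atan 0.35 = 19.29°;  2α = 38.58°
edge 0: e_0 = (-2.85, -4.43);  n_0 = (-0.8410, +0.5410)
edge 3: e_3 = (+2.54, +3.43);  n_3 = (+0.8036, -0.5951)
∠(n_0, n_3) = 176.23°
δ = |180° − 176.23°| = 3.77°
3.77° ≤ 2α = 38.58°  →  valid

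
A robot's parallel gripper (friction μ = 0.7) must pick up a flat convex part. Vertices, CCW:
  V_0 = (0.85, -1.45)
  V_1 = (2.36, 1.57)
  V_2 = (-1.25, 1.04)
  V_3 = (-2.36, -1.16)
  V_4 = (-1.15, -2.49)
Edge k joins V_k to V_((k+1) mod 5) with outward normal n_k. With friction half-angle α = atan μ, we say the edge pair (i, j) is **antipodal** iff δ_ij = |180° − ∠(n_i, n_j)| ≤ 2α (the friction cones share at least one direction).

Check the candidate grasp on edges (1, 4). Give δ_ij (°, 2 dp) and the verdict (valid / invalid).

α = atan 0.7 = 34.99°;  2α = 69.98°
edge 1: e_1 = (-3.61, -0.53);  n_1 = (-0.1453, +0.9894)
edge 4: e_4 = (+2.00, +1.04);  n_4 = (+0.4614, -0.8872)
∠(n_1, n_4) = 160.88°
δ = |180° − 160.88°| = 19.12°
19.12° ≤ 2α = 69.98°  →  valid

δ = 19.12°, valid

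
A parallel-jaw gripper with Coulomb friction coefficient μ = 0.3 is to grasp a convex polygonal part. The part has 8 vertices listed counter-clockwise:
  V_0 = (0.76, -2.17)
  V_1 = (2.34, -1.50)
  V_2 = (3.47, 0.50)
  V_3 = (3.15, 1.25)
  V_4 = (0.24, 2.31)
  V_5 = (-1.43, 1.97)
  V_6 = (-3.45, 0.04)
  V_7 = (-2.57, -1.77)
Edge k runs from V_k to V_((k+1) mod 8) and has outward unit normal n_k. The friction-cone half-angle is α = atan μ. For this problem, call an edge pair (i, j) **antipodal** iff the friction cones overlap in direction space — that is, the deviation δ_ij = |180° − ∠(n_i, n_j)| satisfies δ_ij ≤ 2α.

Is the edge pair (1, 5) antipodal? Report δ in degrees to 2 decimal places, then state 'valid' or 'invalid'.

δ = 16.84°, valid

α = atan 0.3 = 16.70°;  2α = 33.40°
edge 1: e_1 = (+1.13, +2.00);  n_1 = (+0.8706, -0.4919)
edge 5: e_5 = (-2.02, -1.93);  n_5 = (-0.6908, +0.7230)
∠(n_1, n_5) = 163.16°
δ = |180° − 163.16°| = 16.84°
16.84° ≤ 2α = 33.40°  →  valid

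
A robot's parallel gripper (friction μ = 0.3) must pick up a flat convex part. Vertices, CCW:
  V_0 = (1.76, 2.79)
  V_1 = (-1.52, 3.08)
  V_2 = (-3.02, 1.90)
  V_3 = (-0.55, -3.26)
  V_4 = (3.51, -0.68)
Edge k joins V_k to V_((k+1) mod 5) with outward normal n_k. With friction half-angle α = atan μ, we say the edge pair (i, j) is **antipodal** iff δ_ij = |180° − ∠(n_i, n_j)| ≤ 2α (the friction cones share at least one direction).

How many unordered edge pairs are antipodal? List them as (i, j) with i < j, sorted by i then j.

α = atan 0.3 = 16.70°;  2α = 33.40°
n_0 = (+0.0881, +0.9961)
n_1 = (-0.6183, +0.7860)
n_2 = (-0.9020, -0.4318)
n_3 = (+0.5363, -0.8440)
n_4 = (+0.8929, +0.4503)
  (0,1): δ = 136.76°  ·
  (0,2): δ = 59.37°  ·
  (0,3): δ = 37.49°  ·
  (0,4): δ = 121.82°  ·
  (1,2): δ = 102.61°  ·
  (1,3): δ = 5.76°  ✓
  (1,4): δ = 78.57°  ·
  (2,3): δ = 83.14°  ·
  (2,4): δ = 1.18°  ✓
  (3,4): δ = 95.67°  ·
antipodal pairs: 2

count = 2; pairs: (1,3), (2,4)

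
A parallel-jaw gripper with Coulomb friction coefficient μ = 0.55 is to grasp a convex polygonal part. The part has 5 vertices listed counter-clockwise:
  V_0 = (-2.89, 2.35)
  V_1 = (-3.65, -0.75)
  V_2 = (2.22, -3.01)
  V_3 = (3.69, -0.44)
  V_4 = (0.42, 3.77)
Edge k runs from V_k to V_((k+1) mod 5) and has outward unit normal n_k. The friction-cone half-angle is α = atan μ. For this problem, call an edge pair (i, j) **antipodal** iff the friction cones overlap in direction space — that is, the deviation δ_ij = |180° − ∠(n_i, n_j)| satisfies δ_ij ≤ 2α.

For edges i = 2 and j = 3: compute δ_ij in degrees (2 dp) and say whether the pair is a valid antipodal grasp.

α = atan 0.55 = 28.81°;  2α = 57.62°
edge 2: e_2 = (+1.47, +2.57);  n_2 = (+0.8680, -0.4965)
edge 3: e_3 = (-3.27, +4.21);  n_3 = (+0.7898, +0.6134)
∠(n_2, n_3) = 67.61°
δ = |180° − 67.61°| = 112.39°
112.39° > 2α = 57.62°  →  invalid

δ = 112.39°, invalid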